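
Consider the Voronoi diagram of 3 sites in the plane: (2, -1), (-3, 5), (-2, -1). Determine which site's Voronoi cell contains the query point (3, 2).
Nearest site = (2, -1)

The Voronoi cell of site s contains exactly those query points closer to s than to any other site. Compute squared distances from q = (3, 2) to each site:
  (2 − 3)² + (-1 − 2)² = 10
  (-2 − 3)² + (-1 − 2)² = 34
  (-3 − 3)² + (5 − 2)² = 45
Minimum is attained by (2, -1), so q lies in its Voronoi cell.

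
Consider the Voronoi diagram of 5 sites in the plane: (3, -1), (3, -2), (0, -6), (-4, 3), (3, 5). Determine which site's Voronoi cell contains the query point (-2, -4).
Nearest site = (0, -6)

The Voronoi cell of site s contains exactly those query points closer to s than to any other site. Compute squared distances from q = (-2, -4) to each site:
  (0 − -2)² + (-6 − -4)² = 8
  (3 − -2)² + (-2 − -4)² = 29
  (3 − -2)² + (-1 − -4)² = 34
  (-4 − -2)² + (3 − -4)² = 53
  (3 − -2)² + (5 − -4)² = 106
Minimum is attained by (0, -6), so q lies in its Voronoi cell.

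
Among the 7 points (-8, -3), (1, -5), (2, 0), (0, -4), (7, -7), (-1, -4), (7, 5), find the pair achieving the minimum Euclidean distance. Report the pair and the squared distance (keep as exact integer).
Pair = ((0, -4), (-1, -4)); squared distance = 1

Compute all C(7, 2) = 21 pairwise squared distances (x_i − x_j)² + (y_i − y_j)². The minimum is 1, attained by the pair ((0, -4), (-1, -4)).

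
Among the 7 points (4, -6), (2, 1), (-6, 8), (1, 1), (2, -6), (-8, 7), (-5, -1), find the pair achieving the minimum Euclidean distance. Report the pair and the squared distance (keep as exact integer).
Pair = ((2, 1), (1, 1)); squared distance = 1

Compute all C(7, 2) = 21 pairwise squared distances (x_i − x_j)² + (y_i − y_j)². The minimum is 1, attained by the pair ((2, 1), (1, 1)).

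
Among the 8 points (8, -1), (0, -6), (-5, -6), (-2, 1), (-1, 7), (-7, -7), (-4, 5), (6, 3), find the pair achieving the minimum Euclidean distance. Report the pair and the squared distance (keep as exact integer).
Pair = ((-5, -6), (-7, -7)); squared distance = 5

Compute all C(8, 2) = 28 pairwise squared distances (x_i − x_j)² + (y_i − y_j)². The minimum is 5, attained by the pair ((-5, -6), (-7, -7)).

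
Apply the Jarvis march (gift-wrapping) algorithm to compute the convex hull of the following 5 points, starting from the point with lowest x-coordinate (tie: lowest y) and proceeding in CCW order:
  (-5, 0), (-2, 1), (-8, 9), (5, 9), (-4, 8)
Hull (CCW) = [(-8, 9), (-5, 0), (-2, 1), (5, 9)]

Jarvis march: at each step, from the current hull vertex p, select the next vertex q as the point such that every other point lies strictly to the left of (or on) the directed line p → q. (Equivalently: for every other point r, the cross product (q − p) × (r − p) ≥ 0.)
Starting point (lowest x, tie lowest y): (-8, 9). Wrap until returning to start. Resulting hull: (-8, 9), (-5, 0), (-2, 1), (5, 9).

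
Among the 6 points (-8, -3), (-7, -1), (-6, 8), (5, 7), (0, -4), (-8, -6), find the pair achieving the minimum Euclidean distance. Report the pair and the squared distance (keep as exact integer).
Pair = ((-8, -3), (-7, -1)); squared distance = 5

Compute all C(6, 2) = 15 pairwise squared distances (x_i − x_j)² + (y_i − y_j)². The minimum is 5, attained by the pair ((-8, -3), (-7, -1)).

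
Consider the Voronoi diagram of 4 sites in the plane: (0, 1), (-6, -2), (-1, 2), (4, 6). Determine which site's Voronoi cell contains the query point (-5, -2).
Nearest site = (-6, -2)

The Voronoi cell of site s contains exactly those query points closer to s than to any other site. Compute squared distances from q = (-5, -2) to each site:
  (-6 − -5)² + (-2 − -2)² = 1
  (-1 − -5)² + (2 − -2)² = 32
  (0 − -5)² + (1 − -2)² = 34
  (4 − -5)² + (6 − -2)² = 145
Minimum is attained by (-6, -2), so q lies in its Voronoi cell.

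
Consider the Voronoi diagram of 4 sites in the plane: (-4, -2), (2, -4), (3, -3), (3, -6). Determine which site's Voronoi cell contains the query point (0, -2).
Nearest site = (2, -4)

The Voronoi cell of site s contains exactly those query points closer to s than to any other site. Compute squared distances from q = (0, -2) to each site:
  (2 − 0)² + (-4 − -2)² = 8
  (3 − 0)² + (-3 − -2)² = 10
  (-4 − 0)² + (-2 − -2)² = 16
  (3 − 0)² + (-6 − -2)² = 25
Minimum is attained by (2, -4), so q lies in its Voronoi cell.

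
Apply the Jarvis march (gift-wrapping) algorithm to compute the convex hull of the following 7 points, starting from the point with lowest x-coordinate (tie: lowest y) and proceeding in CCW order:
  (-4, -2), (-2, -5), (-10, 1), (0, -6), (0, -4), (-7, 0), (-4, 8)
Hull (CCW) = [(-10, 1), (-2, -5), (0, -6), (0, -4), (-4, 8)]

Jarvis march: at each step, from the current hull vertex p, select the next vertex q as the point such that every other point lies strictly to the left of (or on) the directed line p → q. (Equivalently: for every other point r, the cross product (q − p) × (r − p) ≥ 0.)
Starting point (lowest x, tie lowest y): (-10, 1). Wrap until returning to start. Resulting hull: (-10, 1), (-2, -5), (0, -6), (0, -4), (-4, 8).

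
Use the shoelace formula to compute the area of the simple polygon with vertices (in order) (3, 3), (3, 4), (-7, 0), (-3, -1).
Area = 16

Shoelace formula: Area = (1/2) |Σ_i (x_i · y_{i+1} − x_{i+1} · y_i)| (indices mod n). Compute each cross term:
  (3)(4) − (3)(3) = 3
  (3)(0) − (-7)(4) = 28
  (-7)(-1) − (-3)(0) = 7
  (-3)(3) − (3)(-1) = -6
Sum = 32, so (signed) Area = 32/2 = 16, |Area| = 16.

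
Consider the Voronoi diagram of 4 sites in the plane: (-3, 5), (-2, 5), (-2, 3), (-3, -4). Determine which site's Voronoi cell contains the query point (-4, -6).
Nearest site = (-3, -4)

The Voronoi cell of site s contains exactly those query points closer to s than to any other site. Compute squared distances from q = (-4, -6) to each site:
  (-3 − -4)² + (-4 − -6)² = 5
  (-2 − -4)² + (3 − -6)² = 85
  (-3 − -4)² + (5 − -6)² = 122
  (-2 − -4)² + (5 − -6)² = 125
Minimum is attained by (-3, -4), so q lies in its Voronoi cell.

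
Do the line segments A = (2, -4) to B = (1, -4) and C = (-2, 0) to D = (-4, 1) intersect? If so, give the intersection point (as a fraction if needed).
No (intersection of containing lines falls outside at least one segment)

Parametrize and solve: t = -4, s = -4. At least one of these is outside [0, 1], so the segments do not intersect.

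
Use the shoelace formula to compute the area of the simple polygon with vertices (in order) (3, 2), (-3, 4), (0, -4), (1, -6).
Area = 27

Shoelace formula: Area = (1/2) |Σ_i (x_i · y_{i+1} − x_{i+1} · y_i)| (indices mod n). Compute each cross term:
  (3)(4) − (-3)(2) = 18
  (-3)(-4) − (0)(4) = 12
  (0)(-6) − (1)(-4) = 4
  (1)(2) − (3)(-6) = 20
Sum = 54, so (signed) Area = 54/2 = 27, |Area| = 27.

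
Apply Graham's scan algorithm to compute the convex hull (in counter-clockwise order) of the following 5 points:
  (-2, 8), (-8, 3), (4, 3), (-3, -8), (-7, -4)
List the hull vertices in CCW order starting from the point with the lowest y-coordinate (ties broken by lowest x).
Hull (CCW) = [(-3, -8), (4, 3), (-2, 8), (-8, 3), (-7, -4)]

Graham scan procedure:
  1. Find the pivot p₀ = point with lowest y (tie → lowest x): (-3, -8).
  2. Sort the remaining points by polar angle around p₀.
  3. Walk through sorted points, maintaining a stack; pop the top while the last three entries make a non-left turn (cross product ≤ 0).
  4. Final stack is the convex hull in CCW order: (-3, -8), (4, 3), (-2, 8), (-8, 3), (-7, -4).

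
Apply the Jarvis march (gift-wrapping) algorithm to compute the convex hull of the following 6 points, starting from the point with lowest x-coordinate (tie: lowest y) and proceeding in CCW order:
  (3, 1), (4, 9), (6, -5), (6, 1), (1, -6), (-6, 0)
Hull (CCW) = [(-6, 0), (1, -6), (6, -5), (6, 1), (4, 9)]

Jarvis march: at each step, from the current hull vertex p, select the next vertex q as the point such that every other point lies strictly to the left of (or on) the directed line p → q. (Equivalently: for every other point r, the cross product (q − p) × (r − p) ≥ 0.)
Starting point (lowest x, tie lowest y): (-6, 0). Wrap until returning to start. Resulting hull: (-6, 0), (1, -6), (6, -5), (6, 1), (4, 9).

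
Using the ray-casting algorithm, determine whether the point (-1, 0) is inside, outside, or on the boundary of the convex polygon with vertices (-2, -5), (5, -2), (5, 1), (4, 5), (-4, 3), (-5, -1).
The point (-1, 0) lies strictly inside the polygon

Cast a horizontal ray to the right from the query point and count how many polygon edges it crosses (each edge strictly once or zero times, handled with the usual half-open convention). 
Parity of crossings → odd ⇒ inside.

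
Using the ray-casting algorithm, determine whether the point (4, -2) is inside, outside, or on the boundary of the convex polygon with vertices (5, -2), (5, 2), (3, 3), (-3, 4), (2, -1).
The point (4, -2) lies strictly outside the polygon

Cast a horizontal ray to the right from the query point and count how many polygon edges it crosses (each edge strictly once or zero times, handled with the usual half-open convention). 
Parity of crossings → even ⇒ outside.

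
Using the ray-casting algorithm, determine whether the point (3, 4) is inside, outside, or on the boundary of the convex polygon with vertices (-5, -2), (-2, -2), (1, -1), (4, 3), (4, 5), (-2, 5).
The point (3, 4) lies strictly inside the polygon

Cast a horizontal ray to the right from the query point and count how many polygon edges it crosses (each edge strictly once or zero times, handled with the usual half-open convention). 
Parity of crossings → odd ⇒ inside.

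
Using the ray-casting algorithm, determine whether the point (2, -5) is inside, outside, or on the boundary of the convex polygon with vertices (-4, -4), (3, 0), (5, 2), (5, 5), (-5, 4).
The point (2, -5) lies strictly outside the polygon

Cast a horizontal ray to the right from the query point and count how many polygon edges it crosses (each edge strictly once or zero times, handled with the usual half-open convention). 
Parity of crossings → even ⇒ outside.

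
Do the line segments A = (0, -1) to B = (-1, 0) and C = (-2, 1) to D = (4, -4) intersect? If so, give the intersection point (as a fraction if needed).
No (intersection of containing lines falls outside at least one segment)

Parametrize and solve: t = 2, s = 0. At least one of these is outside [0, 1], so the segments do not intersect.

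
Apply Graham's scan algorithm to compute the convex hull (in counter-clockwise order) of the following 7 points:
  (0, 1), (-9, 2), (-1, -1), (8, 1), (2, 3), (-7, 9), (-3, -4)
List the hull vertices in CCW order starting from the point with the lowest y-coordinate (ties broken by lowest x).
Hull (CCW) = [(-3, -4), (8, 1), (-7, 9), (-9, 2)]

Graham scan procedure:
  1. Find the pivot p₀ = point with lowest y (tie → lowest x): (-3, -4).
  2. Sort the remaining points by polar angle around p₀.
  3. Walk through sorted points, maintaining a stack; pop the top while the last three entries make a non-left turn (cross product ≤ 0).
  4. Final stack is the convex hull in CCW order: (-3, -4), (8, 1), (-7, 9), (-9, 2).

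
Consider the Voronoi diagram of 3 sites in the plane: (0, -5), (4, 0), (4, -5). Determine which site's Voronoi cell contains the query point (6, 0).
Nearest site = (4, 0)

The Voronoi cell of site s contains exactly those query points closer to s than to any other site. Compute squared distances from q = (6, 0) to each site:
  (4 − 6)² + (0 − 0)² = 4
  (4 − 6)² + (-5 − 0)² = 29
  (0 − 6)² + (-5 − 0)² = 61
Minimum is attained by (4, 0), so q lies in its Voronoi cell.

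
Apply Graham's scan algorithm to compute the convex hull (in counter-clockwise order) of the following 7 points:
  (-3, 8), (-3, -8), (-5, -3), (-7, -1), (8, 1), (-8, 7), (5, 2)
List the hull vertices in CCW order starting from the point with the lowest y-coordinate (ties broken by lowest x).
Hull (CCW) = [(-3, -8), (8, 1), (-3, 8), (-8, 7), (-7, -1)]

Graham scan procedure:
  1. Find the pivot p₀ = point with lowest y (tie → lowest x): (-3, -8).
  2. Sort the remaining points by polar angle around p₀.
  3. Walk through sorted points, maintaining a stack; pop the top while the last three entries make a non-left turn (cross product ≤ 0).
  4. Final stack is the convex hull in CCW order: (-3, -8), (8, 1), (-3, 8), (-8, 7), (-7, -1).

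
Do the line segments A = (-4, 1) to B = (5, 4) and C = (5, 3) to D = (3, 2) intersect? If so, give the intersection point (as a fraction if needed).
No (intersection of containing lines falls outside at least one segment)

Parametrize and solve: t = 5/3, s = -3. At least one of these is outside [0, 1], so the segments do not intersect.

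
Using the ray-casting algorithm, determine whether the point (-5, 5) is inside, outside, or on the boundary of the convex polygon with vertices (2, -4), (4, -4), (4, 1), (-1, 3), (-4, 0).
The point (-5, 5) lies strictly outside the polygon

Cast a horizontal ray to the right from the query point and count how many polygon edges it crosses (each edge strictly once or zero times, handled with the usual half-open convention). 
Parity of crossings → even ⇒ outside.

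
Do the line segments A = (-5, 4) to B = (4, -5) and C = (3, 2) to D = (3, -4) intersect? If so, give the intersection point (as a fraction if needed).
Yes; intersection at (3, -4) (t = 8/9 on AB, s = 1 on CD)

Parametrize AB as A + t(B − A) = (-5 + 9 t, 4 + -9 t) and CD as C + s(D − C) = (3 + 0 s, 2 + -6 s). Solve the linear system for (t, s). Determinant = 54 ≠ 0, so a unique intersection of the containing lines exists. Solution: t = 8/9, s = 1 — both in [0, 1], so the segments cross. Intersection point: (3, -4).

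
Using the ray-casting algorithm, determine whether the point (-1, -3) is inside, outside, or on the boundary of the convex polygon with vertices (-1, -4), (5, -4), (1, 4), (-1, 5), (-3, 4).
The point (-1, -3) lies strictly inside the polygon

Cast a horizontal ray to the right from the query point and count how many polygon edges it crosses (each edge strictly once or zero times, handled with the usual half-open convention). 
Parity of crossings → odd ⇒ inside.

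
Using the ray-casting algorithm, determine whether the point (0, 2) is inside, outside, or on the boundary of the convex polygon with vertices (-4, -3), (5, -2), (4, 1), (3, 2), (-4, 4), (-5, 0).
The point (0, 2) lies strictly inside the polygon

Cast a horizontal ray to the right from the query point and count how many polygon edges it crosses (each edge strictly once or zero times, handled with the usual half-open convention). 
Parity of crossings → odd ⇒ inside.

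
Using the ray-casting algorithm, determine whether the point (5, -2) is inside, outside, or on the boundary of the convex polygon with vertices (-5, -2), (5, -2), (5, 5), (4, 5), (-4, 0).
The point (5, -2) lies on the polygon boundary

Boundary check: the query satisfies the collinearity and bounding-box conditions for some polygon edge, so it lies exactly on the boundary.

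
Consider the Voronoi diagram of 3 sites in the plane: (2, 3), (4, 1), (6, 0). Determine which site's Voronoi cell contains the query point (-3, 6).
Nearest site = (2, 3)

The Voronoi cell of site s contains exactly those query points closer to s than to any other site. Compute squared distances from q = (-3, 6) to each site:
  (2 − -3)² + (3 − 6)² = 34
  (4 − -3)² + (1 − 6)² = 74
  (6 − -3)² + (0 − 6)² = 117
Minimum is attained by (2, 3), so q lies in its Voronoi cell.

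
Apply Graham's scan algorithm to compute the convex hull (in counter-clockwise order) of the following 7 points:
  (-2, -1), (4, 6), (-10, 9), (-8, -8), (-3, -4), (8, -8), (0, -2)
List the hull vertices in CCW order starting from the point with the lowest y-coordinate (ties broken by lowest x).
Hull (CCW) = [(-8, -8), (8, -8), (4, 6), (-10, 9)]

Graham scan procedure:
  1. Find the pivot p₀ = point with lowest y (tie → lowest x): (-8, -8).
  2. Sort the remaining points by polar angle around p₀.
  3. Walk through sorted points, maintaining a stack; pop the top while the last three entries make a non-left turn (cross product ≤ 0).
  4. Final stack is the convex hull in CCW order: (-8, -8), (8, -8), (4, 6), (-10, 9).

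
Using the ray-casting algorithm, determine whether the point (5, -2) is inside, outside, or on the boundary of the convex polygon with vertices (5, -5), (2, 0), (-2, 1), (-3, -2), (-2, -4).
The point (5, -2) lies strictly outside the polygon

Cast a horizontal ray to the right from the query point and count how many polygon edges it crosses (each edge strictly once or zero times, handled with the usual half-open convention). 
Parity of crossings → even ⇒ outside.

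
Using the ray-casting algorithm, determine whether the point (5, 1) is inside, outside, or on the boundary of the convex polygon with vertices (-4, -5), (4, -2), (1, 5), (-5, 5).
The point (5, 1) lies strictly outside the polygon

Cast a horizontal ray to the right from the query point and count how many polygon edges it crosses (each edge strictly once or zero times, handled with the usual half-open convention). 
Parity of crossings → even ⇒ outside.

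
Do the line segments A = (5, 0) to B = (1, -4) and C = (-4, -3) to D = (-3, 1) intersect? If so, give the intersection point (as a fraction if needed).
No (intersection of containing lines falls outside at least one segment)

Parametrize and solve: t = 11/4, s = -2. At least one of these is outside [0, 1], so the segments do not intersect.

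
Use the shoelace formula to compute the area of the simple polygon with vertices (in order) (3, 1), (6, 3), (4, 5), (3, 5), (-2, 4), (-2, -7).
Area = 89/2

Shoelace formula: Area = (1/2) |Σ_i (x_i · y_{i+1} − x_{i+1} · y_i)| (indices mod n). Compute each cross term:
  (3)(3) − (6)(1) = 3
  (6)(5) − (4)(3) = 18
  (4)(5) − (3)(5) = 5
  (3)(4) − (-2)(5) = 22
  (-2)(-7) − (-2)(4) = 22
  (-2)(1) − (3)(-7) = 19
Sum = 89, so (signed) Area = 89/2 = 89/2, |Area| = 89/2.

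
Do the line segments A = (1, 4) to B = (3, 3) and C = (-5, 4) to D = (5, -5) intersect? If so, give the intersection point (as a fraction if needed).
No (intersection of containing lines falls outside at least one segment)

Parametrize and solve: t = -27/4, s = -3/4. At least one of these is outside [0, 1], so the segments do not intersect.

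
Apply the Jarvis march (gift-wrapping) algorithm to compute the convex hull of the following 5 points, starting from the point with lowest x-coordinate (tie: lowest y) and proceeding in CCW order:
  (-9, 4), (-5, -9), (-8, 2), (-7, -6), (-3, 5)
Hull (CCW) = [(-9, 4), (-7, -6), (-5, -9), (-3, 5)]

Jarvis march: at each step, from the current hull vertex p, select the next vertex q as the point such that every other point lies strictly to the left of (or on) the directed line p → q. (Equivalently: for every other point r, the cross product (q − p) × (r − p) ≥ 0.)
Starting point (lowest x, tie lowest y): (-9, 4). Wrap until returning to start. Resulting hull: (-9, 4), (-7, -6), (-5, -9), (-3, 5).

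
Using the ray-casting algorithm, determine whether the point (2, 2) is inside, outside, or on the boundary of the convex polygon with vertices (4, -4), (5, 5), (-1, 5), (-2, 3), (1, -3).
The point (2, 2) lies strictly inside the polygon

Cast a horizontal ray to the right from the query point and count how many polygon edges it crosses (each edge strictly once or zero times, handled with the usual half-open convention). 
Parity of crossings → odd ⇒ inside.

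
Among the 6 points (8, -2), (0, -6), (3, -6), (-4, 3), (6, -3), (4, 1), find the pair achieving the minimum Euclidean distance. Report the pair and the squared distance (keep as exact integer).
Pair = ((8, -2), (6, -3)); squared distance = 5

Compute all C(6, 2) = 15 pairwise squared distances (x_i − x_j)² + (y_i − y_j)². The minimum is 5, attained by the pair ((8, -2), (6, -3)).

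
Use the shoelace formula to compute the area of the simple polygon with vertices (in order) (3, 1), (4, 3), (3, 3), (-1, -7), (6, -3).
Area = 25

Shoelace formula: Area = (1/2) |Σ_i (x_i · y_{i+1} − x_{i+1} · y_i)| (indices mod n). Compute each cross term:
  (3)(3) − (4)(1) = 5
  (4)(3) − (3)(3) = 3
  (3)(-7) − (-1)(3) = -18
  (-1)(-3) − (6)(-7) = 45
  (6)(1) − (3)(-3) = 15
Sum = 50, so (signed) Area = 50/2 = 25, |Area| = 25.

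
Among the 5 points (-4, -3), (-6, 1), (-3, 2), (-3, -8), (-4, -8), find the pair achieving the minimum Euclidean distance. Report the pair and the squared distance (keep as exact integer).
Pair = ((-3, -8), (-4, -8)); squared distance = 1

Compute all C(5, 2) = 10 pairwise squared distances (x_i − x_j)² + (y_i − y_j)². The minimum is 1, attained by the pair ((-3, -8), (-4, -8)).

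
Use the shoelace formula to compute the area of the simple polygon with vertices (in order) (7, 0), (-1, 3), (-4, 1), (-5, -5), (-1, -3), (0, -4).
Area = 99/2

Shoelace formula: Area = (1/2) |Σ_i (x_i · y_{i+1} − x_{i+1} · y_i)| (indices mod n). Compute each cross term:
  (7)(3) − (-1)(0) = 21
  (-1)(1) − (-4)(3) = 11
  (-4)(-5) − (-5)(1) = 25
  (-5)(-3) − (-1)(-5) = 10
  (-1)(-4) − (0)(-3) = 4
  (0)(0) − (7)(-4) = 28
Sum = 99, so (signed) Area = 99/2 = 99/2, |Area| = 99/2.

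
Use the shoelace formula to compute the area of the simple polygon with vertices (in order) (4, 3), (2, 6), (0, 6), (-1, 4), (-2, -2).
Area = 24

Shoelace formula: Area = (1/2) |Σ_i (x_i · y_{i+1} − x_{i+1} · y_i)| (indices mod n). Compute each cross term:
  (4)(6) − (2)(3) = 18
  (2)(6) − (0)(6) = 12
  (0)(4) − (-1)(6) = 6
  (-1)(-2) − (-2)(4) = 10
  (-2)(3) − (4)(-2) = 2
Sum = 48, so (signed) Area = 48/2 = 24, |Area| = 24.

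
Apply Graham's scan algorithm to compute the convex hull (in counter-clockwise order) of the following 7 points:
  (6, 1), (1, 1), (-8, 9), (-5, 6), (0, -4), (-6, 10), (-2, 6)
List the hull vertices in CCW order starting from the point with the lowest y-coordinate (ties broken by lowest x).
Hull (CCW) = [(0, -4), (6, 1), (-6, 10), (-8, 9)]

Graham scan procedure:
  1. Find the pivot p₀ = point with lowest y (tie → lowest x): (0, -4).
  2. Sort the remaining points by polar angle around p₀.
  3. Walk through sorted points, maintaining a stack; pop the top while the last three entries make a non-left turn (cross product ≤ 0).
  4. Final stack is the convex hull in CCW order: (0, -4), (6, 1), (-6, 10), (-8, 9).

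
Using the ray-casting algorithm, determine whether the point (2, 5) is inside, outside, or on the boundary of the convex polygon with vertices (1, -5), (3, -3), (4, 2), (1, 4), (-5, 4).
The point (2, 5) lies strictly outside the polygon

Cast a horizontal ray to the right from the query point and count how many polygon edges it crosses (each edge strictly once or zero times, handled with the usual half-open convention). 
Parity of crossings → even ⇒ outside.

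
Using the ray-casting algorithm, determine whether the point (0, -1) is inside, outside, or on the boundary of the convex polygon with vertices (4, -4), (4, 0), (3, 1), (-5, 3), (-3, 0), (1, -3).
The point (0, -1) lies strictly inside the polygon

Cast a horizontal ray to the right from the query point and count how many polygon edges it crosses (each edge strictly once or zero times, handled with the usual half-open convention). 
Parity of crossings → odd ⇒ inside.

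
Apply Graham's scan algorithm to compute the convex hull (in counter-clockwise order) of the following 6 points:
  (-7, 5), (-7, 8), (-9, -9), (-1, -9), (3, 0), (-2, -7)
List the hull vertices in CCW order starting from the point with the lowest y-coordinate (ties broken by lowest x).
Hull (CCW) = [(-9, -9), (-1, -9), (3, 0), (-7, 8)]

Graham scan procedure:
  1. Find the pivot p₀ = point with lowest y (tie → lowest x): (-9, -9).
  2. Sort the remaining points by polar angle around p₀.
  3. Walk through sorted points, maintaining a stack; pop the top while the last three entries make a non-left turn (cross product ≤ 0).
  4. Final stack is the convex hull in CCW order: (-9, -9), (-1, -9), (3, 0), (-7, 8).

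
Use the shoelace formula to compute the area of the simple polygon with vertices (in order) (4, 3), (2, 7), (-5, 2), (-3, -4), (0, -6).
Area = 129/2

Shoelace formula: Area = (1/2) |Σ_i (x_i · y_{i+1} − x_{i+1} · y_i)| (indices mod n). Compute each cross term:
  (4)(7) − (2)(3) = 22
  (2)(2) − (-5)(7) = 39
  (-5)(-4) − (-3)(2) = 26
  (-3)(-6) − (0)(-4) = 18
  (0)(3) − (4)(-6) = 24
Sum = 129, so (signed) Area = 129/2 = 129/2, |Area| = 129/2.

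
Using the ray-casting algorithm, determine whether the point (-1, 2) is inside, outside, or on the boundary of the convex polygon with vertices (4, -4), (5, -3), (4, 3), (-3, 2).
The point (-1, 2) lies strictly inside the polygon

Cast a horizontal ray to the right from the query point and count how many polygon edges it crosses (each edge strictly once or zero times, handled with the usual half-open convention). 
Parity of crossings → odd ⇒ inside.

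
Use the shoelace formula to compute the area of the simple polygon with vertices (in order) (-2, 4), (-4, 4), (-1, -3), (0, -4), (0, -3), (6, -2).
Area = 33

Shoelace formula: Area = (1/2) |Σ_i (x_i · y_{i+1} − x_{i+1} · y_i)| (indices mod n). Compute each cross term:
  (-2)(4) − (-4)(4) = 8
  (-4)(-3) − (-1)(4) = 16
  (-1)(-4) − (0)(-3) = 4
  (0)(-3) − (0)(-4) = 0
  (0)(-2) − (6)(-3) = 18
  (6)(4) − (-2)(-2) = 20
Sum = 66, so (signed) Area = 66/2 = 33, |Area| = 33.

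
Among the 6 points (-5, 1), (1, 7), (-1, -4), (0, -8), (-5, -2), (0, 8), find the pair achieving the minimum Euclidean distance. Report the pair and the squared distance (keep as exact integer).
Pair = ((1, 7), (0, 8)); squared distance = 2

Compute all C(6, 2) = 15 pairwise squared distances (x_i − x_j)² + (y_i − y_j)². The minimum is 2, attained by the pair ((1, 7), (0, 8)).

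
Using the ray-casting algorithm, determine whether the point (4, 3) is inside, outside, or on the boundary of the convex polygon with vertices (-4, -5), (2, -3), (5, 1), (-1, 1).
The point (4, 3) lies strictly outside the polygon

Cast a horizontal ray to the right from the query point and count how many polygon edges it crosses (each edge strictly once or zero times, handled with the usual half-open convention). 
Parity of crossings → even ⇒ outside.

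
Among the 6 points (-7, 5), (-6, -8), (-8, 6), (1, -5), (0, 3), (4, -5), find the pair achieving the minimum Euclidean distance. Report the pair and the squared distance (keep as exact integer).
Pair = ((-7, 5), (-8, 6)); squared distance = 2

Compute all C(6, 2) = 15 pairwise squared distances (x_i − x_j)² + (y_i − y_j)². The minimum is 2, attained by the pair ((-7, 5), (-8, 6)).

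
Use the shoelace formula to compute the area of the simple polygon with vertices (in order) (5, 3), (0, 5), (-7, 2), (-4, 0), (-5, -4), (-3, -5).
Area = 113/2

Shoelace formula: Area = (1/2) |Σ_i (x_i · y_{i+1} − x_{i+1} · y_i)| (indices mod n). Compute each cross term:
  (5)(5) − (0)(3) = 25
  (0)(2) − (-7)(5) = 35
  (-7)(0) − (-4)(2) = 8
  (-4)(-4) − (-5)(0) = 16
  (-5)(-5) − (-3)(-4) = 13
  (-3)(3) − (5)(-5) = 16
Sum = 113, so (signed) Area = 113/2 = 113/2, |Area| = 113/2.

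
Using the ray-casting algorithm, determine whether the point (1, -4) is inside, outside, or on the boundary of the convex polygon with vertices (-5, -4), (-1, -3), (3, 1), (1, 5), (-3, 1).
The point (1, -4) lies strictly outside the polygon

Cast a horizontal ray to the right from the query point and count how many polygon edges it crosses (each edge strictly once or zero times, handled with the usual half-open convention). 
Parity of crossings → even ⇒ outside.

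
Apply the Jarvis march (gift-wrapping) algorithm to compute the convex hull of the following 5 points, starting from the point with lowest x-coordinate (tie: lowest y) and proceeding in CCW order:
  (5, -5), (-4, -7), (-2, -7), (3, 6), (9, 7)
Hull (CCW) = [(-4, -7), (-2, -7), (5, -5), (9, 7), (3, 6)]

Jarvis march: at each step, from the current hull vertex p, select the next vertex q as the point such that every other point lies strictly to the left of (or on) the directed line p → q. (Equivalently: for every other point r, the cross product (q − p) × (r − p) ≥ 0.)
Starting point (lowest x, tie lowest y): (-4, -7). Wrap until returning to start. Resulting hull: (-4, -7), (-2, -7), (5, -5), (9, 7), (3, 6).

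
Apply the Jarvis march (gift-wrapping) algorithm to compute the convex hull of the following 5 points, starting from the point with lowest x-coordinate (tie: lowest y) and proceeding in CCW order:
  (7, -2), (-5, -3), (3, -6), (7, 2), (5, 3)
Hull (CCW) = [(-5, -3), (3, -6), (7, -2), (7, 2), (5, 3)]

Jarvis march: at each step, from the current hull vertex p, select the next vertex q as the point such that every other point lies strictly to the left of (or on) the directed line p → q. (Equivalently: for every other point r, the cross product (q − p) × (r − p) ≥ 0.)
Starting point (lowest x, tie lowest y): (-5, -3). Wrap until returning to start. Resulting hull: (-5, -3), (3, -6), (7, -2), (7, 2), (5, 3).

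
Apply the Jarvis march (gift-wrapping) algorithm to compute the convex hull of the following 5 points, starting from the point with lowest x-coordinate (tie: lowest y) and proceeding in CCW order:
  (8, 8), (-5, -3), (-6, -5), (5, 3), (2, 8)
Hull (CCW) = [(-6, -5), (5, 3), (8, 8), (2, 8), (-5, -3)]

Jarvis march: at each step, from the current hull vertex p, select the next vertex q as the point such that every other point lies strictly to the left of (or on) the directed line p → q. (Equivalently: for every other point r, the cross product (q − p) × (r − p) ≥ 0.)
Starting point (lowest x, tie lowest y): (-6, -5). Wrap until returning to start. Resulting hull: (-6, -5), (5, 3), (8, 8), (2, 8), (-5, -3).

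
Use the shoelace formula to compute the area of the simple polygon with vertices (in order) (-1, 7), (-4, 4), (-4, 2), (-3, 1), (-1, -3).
Area = 17

Shoelace formula: Area = (1/2) |Σ_i (x_i · y_{i+1} − x_{i+1} · y_i)| (indices mod n). Compute each cross term:
  (-1)(4) − (-4)(7) = 24
  (-4)(2) − (-4)(4) = 8
  (-4)(1) − (-3)(2) = 2
  (-3)(-3) − (-1)(1) = 10
  (-1)(7) − (-1)(-3) = -10
Sum = 34, so (signed) Area = 34/2 = 17, |Area| = 17.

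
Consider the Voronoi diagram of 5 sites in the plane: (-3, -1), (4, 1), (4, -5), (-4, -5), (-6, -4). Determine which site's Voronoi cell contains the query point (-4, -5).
Nearest site = (-4, -5)

The Voronoi cell of site s contains exactly those query points closer to s than to any other site. Compute squared distances from q = (-4, -5) to each site:
  (-4 − -4)² + (-5 − -5)² = 0
  (-6 − -4)² + (-4 − -5)² = 5
  (-3 − -4)² + (-1 − -5)² = 17
  (4 − -4)² + (-5 − -5)² = 64
  (4 − -4)² + (1 − -5)² = 100
Minimum is attained by (-4, -5), so q lies in its Voronoi cell.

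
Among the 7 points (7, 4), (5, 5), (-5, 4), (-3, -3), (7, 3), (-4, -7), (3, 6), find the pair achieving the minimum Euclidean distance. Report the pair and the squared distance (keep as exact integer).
Pair = ((7, 4), (7, 3)); squared distance = 1

Compute all C(7, 2) = 21 pairwise squared distances (x_i − x_j)² + (y_i − y_j)². The minimum is 1, attained by the pair ((7, 4), (7, 3)).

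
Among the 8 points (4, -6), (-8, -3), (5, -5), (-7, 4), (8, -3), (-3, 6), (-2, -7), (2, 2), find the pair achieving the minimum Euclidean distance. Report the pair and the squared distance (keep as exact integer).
Pair = ((4, -6), (5, -5)); squared distance = 2

Compute all C(8, 2) = 28 pairwise squared distances (x_i − x_j)² + (y_i − y_j)². The minimum is 2, attained by the pair ((4, -6), (5, -5)).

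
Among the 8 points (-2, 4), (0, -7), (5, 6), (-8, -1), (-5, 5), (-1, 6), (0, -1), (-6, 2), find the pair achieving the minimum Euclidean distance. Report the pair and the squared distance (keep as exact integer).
Pair = ((-2, 4), (-1, 6)); squared distance = 5

Compute all C(8, 2) = 28 pairwise squared distances (x_i − x_j)² + (y_i − y_j)². The minimum is 5, attained by the pair ((-2, 4), (-1, 6)).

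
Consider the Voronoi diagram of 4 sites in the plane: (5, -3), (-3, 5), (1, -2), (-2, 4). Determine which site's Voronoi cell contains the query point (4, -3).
Nearest site = (5, -3)

The Voronoi cell of site s contains exactly those query points closer to s than to any other site. Compute squared distances from q = (4, -3) to each site:
  (5 − 4)² + (-3 − -3)² = 1
  (1 − 4)² + (-2 − -3)² = 10
  (-2 − 4)² + (4 − -3)² = 85
  (-3 − 4)² + (5 − -3)² = 113
Minimum is attained by (5, -3), so q lies in its Voronoi cell.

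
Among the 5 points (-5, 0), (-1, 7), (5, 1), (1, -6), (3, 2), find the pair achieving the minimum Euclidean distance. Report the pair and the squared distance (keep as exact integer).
Pair = ((5, 1), (3, 2)); squared distance = 5

Compute all C(5, 2) = 10 pairwise squared distances (x_i − x_j)² + (y_i − y_j)². The minimum is 5, attained by the pair ((5, 1), (3, 2)).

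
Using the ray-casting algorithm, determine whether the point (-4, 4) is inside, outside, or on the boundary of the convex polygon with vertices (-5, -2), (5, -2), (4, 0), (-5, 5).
The point (-4, 4) lies strictly inside the polygon

Cast a horizontal ray to the right from the query point and count how many polygon edges it crosses (each edge strictly once or zero times, handled with the usual half-open convention). 
Parity of crossings → odd ⇒ inside.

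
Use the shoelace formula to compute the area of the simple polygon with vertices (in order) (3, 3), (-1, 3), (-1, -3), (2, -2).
Area = 19

Shoelace formula: Area = (1/2) |Σ_i (x_i · y_{i+1} − x_{i+1} · y_i)| (indices mod n). Compute each cross term:
  (3)(3) − (-1)(3) = 12
  (-1)(-3) − (-1)(3) = 6
  (-1)(-2) − (2)(-3) = 8
  (2)(3) − (3)(-2) = 12
Sum = 38, so (signed) Area = 38/2 = 19, |Area| = 19.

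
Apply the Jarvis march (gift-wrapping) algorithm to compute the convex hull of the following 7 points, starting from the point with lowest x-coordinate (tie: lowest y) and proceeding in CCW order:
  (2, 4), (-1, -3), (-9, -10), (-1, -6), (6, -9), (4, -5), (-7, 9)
Hull (CCW) = [(-9, -10), (6, -9), (2, 4), (-7, 9)]

Jarvis march: at each step, from the current hull vertex p, select the next vertex q as the point such that every other point lies strictly to the left of (or on) the directed line p → q. (Equivalently: for every other point r, the cross product (q − p) × (r − p) ≥ 0.)
Starting point (lowest x, tie lowest y): (-9, -10). Wrap until returning to start. Resulting hull: (-9, -10), (6, -9), (2, 4), (-7, 9).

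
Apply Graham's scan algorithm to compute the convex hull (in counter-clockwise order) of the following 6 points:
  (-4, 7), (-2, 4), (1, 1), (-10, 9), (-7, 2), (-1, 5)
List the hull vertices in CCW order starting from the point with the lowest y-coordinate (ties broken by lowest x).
Hull (CCW) = [(1, 1), (-1, 5), (-4, 7), (-10, 9), (-7, 2)]

Graham scan procedure:
  1. Find the pivot p₀ = point with lowest y (tie → lowest x): (1, 1).
  2. Sort the remaining points by polar angle around p₀.
  3. Walk through sorted points, maintaining a stack; pop the top while the last three entries make a non-left turn (cross product ≤ 0).
  4. Final stack is the convex hull in CCW order: (1, 1), (-1, 5), (-4, 7), (-10, 9), (-7, 2).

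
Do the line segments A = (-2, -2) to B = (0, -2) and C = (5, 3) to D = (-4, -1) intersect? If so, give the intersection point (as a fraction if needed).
No (intersection of containing lines falls outside at least one segment)

Parametrize and solve: t = -17/8, s = 5/4. At least one of these is outside [0, 1], so the segments do not intersect.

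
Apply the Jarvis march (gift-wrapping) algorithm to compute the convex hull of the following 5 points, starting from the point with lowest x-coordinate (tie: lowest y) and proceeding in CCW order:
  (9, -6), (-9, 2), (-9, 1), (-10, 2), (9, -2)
Hull (CCW) = [(-10, 2), (-9, 1), (9, -6), (9, -2), (-9, 2)]

Jarvis march: at each step, from the current hull vertex p, select the next vertex q as the point such that every other point lies strictly to the left of (or on) the directed line p → q. (Equivalently: for every other point r, the cross product (q − p) × (r − p) ≥ 0.)
Starting point (lowest x, tie lowest y): (-10, 2). Wrap until returning to start. Resulting hull: (-10, 2), (-9, 1), (9, -6), (9, -2), (-9, 2).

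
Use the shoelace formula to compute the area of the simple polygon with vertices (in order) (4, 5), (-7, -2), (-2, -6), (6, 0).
Area = 131/2

Shoelace formula: Area = (1/2) |Σ_i (x_i · y_{i+1} − x_{i+1} · y_i)| (indices mod n). Compute each cross term:
  (4)(-2) − (-7)(5) = 27
  (-7)(-6) − (-2)(-2) = 38
  (-2)(0) − (6)(-6) = 36
  (6)(5) − (4)(0) = 30
Sum = 131, so (signed) Area = 131/2 = 131/2, |Area| = 131/2.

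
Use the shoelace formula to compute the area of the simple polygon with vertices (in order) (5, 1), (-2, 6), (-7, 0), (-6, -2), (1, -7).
Area = 84

Shoelace formula: Area = (1/2) |Σ_i (x_i · y_{i+1} − x_{i+1} · y_i)| (indices mod n). Compute each cross term:
  (5)(6) − (-2)(1) = 32
  (-2)(0) − (-7)(6) = 42
  (-7)(-2) − (-6)(0) = 14
  (-6)(-7) − (1)(-2) = 44
  (1)(1) − (5)(-7) = 36
Sum = 168, so (signed) Area = 168/2 = 84, |Area| = 84.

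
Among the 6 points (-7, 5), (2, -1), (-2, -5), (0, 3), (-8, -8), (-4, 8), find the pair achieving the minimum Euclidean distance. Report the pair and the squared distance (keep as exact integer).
Pair = ((-7, 5), (-4, 8)); squared distance = 18

Compute all C(6, 2) = 15 pairwise squared distances (x_i − x_j)² + (y_i − y_j)². The minimum is 18, attained by the pair ((-7, 5), (-4, 8)).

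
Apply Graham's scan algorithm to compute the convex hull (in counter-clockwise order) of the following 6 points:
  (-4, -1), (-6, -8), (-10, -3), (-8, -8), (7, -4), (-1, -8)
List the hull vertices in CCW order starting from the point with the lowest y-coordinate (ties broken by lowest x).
Hull (CCW) = [(-8, -8), (-1, -8), (7, -4), (-4, -1), (-10, -3)]

Graham scan procedure:
  1. Find the pivot p₀ = point with lowest y (tie → lowest x): (-8, -8).
  2. Sort the remaining points by polar angle around p₀.
  3. Walk through sorted points, maintaining a stack; pop the top while the last three entries make a non-left turn (cross product ≤ 0).
  4. Final stack is the convex hull in CCW order: (-8, -8), (-1, -8), (7, -4), (-4, -1), (-10, -3).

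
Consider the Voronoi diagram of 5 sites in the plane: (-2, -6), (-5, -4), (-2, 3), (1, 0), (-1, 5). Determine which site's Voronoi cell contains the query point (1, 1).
Nearest site = (1, 0)

The Voronoi cell of site s contains exactly those query points closer to s than to any other site. Compute squared distances from q = (1, 1) to each site:
  (1 − 1)² + (0 − 1)² = 1
  (-2 − 1)² + (3 − 1)² = 13
  (-1 − 1)² + (5 − 1)² = 20
  (-2 − 1)² + (-6 − 1)² = 58
  (-5 − 1)² + (-4 − 1)² = 61
Minimum is attained by (1, 0), so q lies in its Voronoi cell.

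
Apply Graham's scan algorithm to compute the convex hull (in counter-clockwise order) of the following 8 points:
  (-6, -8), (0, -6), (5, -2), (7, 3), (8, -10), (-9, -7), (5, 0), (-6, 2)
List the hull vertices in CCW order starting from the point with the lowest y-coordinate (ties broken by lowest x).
Hull (CCW) = [(8, -10), (7, 3), (-6, 2), (-9, -7), (-6, -8)]

Graham scan procedure:
  1. Find the pivot p₀ = point with lowest y (tie → lowest x): (8, -10).
  2. Sort the remaining points by polar angle around p₀.
  3. Walk through sorted points, maintaining a stack; pop the top while the last three entries make a non-left turn (cross product ≤ 0).
  4. Final stack is the convex hull in CCW order: (8, -10), (7, 3), (-6, 2), (-9, -7), (-6, -8).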